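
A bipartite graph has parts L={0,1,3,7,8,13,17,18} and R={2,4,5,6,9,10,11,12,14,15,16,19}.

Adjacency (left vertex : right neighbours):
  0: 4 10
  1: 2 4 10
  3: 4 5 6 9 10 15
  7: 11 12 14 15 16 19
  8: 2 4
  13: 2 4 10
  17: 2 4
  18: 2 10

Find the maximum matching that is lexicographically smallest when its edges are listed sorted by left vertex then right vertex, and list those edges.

|M| = 5 (so the lex-smallest maximum matching has 5 edges)
process left vertices in ascending order; for each, take the smallest-labelled available neighbour that still permits 5 edges overall, or leave it unmatched if none does
lex-smallest matching: {0-4, 1-2, 3-5, 7-11, 13-10}

Lex-smallest maximum matching: {(0,4), (1,2), (3,5), (7,11), (13,10)}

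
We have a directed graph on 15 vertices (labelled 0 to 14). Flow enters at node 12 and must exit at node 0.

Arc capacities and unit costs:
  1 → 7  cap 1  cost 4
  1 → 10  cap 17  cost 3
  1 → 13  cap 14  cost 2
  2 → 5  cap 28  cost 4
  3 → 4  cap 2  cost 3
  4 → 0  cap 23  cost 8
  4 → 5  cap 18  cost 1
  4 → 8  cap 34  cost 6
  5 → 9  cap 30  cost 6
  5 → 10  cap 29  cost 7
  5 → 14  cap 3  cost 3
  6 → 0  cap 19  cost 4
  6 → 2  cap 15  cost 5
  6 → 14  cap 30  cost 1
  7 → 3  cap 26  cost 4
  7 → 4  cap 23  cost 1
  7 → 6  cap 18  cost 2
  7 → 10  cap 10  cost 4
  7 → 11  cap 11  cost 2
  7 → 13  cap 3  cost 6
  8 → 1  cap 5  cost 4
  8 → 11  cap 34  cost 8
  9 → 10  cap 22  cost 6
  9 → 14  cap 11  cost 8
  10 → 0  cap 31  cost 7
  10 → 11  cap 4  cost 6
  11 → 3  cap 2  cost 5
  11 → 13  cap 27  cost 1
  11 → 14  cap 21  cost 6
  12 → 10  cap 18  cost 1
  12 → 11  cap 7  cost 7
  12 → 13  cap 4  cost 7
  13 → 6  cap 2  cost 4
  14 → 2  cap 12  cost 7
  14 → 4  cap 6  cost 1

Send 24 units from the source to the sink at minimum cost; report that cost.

Minimum cost for 24 units: 262

shortest-cost path #1: 12→10→0 push 18 @ unit cost 8 (adds 144)
shortest-cost path #2: 12→13→6→0 push 2 @ unit cost 15 (adds 30)
shortest-cost path #3: 12→11→14→4→0 push 4 @ unit cost 22 (adds 88)
total cost = 262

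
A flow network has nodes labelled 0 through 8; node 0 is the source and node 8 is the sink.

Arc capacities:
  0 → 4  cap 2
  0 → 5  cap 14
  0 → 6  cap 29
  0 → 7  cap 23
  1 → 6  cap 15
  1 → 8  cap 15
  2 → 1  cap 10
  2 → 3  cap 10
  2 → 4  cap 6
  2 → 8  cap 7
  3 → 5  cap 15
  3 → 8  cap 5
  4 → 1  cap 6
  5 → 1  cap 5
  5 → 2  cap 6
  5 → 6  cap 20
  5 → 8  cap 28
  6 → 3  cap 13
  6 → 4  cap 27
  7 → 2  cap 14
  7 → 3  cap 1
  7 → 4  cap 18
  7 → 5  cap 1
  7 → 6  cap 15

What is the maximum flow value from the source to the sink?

augment #1: 0→5→8 bottleneck 14, total now 14
augment #2: 0→4→1→8 bottleneck 2, total now 16
augment #3: 0→6→3→8 bottleneck 5, total now 21
augment #4: 0→7→2→8 bottleneck 7, total now 28
augment #5: 0→7→5→8 bottleneck 1, total now 29
augment #6: 0→6→3→5→8 bottleneck 8, total now 37
augment #7: 0→6→4→1→8 bottleneck 4, total now 41
augment #8: 0→7→2→1→8 bottleneck 7, total now 48
augment #9: 0→7→3→5→8 bottleneck 1, total now 49

Maximum flow value: 49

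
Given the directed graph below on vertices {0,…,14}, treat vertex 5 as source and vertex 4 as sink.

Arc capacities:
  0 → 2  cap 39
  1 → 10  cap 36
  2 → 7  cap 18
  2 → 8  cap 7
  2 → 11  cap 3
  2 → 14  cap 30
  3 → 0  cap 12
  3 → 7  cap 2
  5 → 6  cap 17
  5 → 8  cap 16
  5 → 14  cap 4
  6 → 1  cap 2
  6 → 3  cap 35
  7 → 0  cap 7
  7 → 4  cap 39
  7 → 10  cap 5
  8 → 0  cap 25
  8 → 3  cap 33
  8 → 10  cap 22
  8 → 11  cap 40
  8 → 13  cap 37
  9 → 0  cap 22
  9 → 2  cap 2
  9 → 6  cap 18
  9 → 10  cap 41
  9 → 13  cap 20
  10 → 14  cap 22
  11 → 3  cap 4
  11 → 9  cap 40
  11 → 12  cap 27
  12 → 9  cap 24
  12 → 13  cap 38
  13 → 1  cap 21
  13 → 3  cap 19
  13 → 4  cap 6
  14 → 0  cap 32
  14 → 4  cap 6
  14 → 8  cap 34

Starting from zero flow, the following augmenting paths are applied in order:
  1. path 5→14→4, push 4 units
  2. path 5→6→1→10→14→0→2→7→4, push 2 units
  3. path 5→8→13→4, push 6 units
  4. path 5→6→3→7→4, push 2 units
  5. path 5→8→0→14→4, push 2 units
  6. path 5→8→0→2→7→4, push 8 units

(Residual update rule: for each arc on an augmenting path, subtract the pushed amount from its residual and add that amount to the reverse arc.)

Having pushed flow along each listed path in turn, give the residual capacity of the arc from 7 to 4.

Residual capacity of (7,4): 27

after path 1 (5→14→4, push 4): res(7,4)=39
after path 2 (5→6→1→10→14→0→2→7→4, push 2): res(7,4)=37
after path 3 (5→8→13→4, push 6): res(7,4)=37
after path 4 (5→6→3→7→4, push 2): res(7,4)=35
after path 5 (5→8→0→14→4, push 2): res(7,4)=35
after path 6 (5→8→0→2→7→4, push 8): res(7,4)=27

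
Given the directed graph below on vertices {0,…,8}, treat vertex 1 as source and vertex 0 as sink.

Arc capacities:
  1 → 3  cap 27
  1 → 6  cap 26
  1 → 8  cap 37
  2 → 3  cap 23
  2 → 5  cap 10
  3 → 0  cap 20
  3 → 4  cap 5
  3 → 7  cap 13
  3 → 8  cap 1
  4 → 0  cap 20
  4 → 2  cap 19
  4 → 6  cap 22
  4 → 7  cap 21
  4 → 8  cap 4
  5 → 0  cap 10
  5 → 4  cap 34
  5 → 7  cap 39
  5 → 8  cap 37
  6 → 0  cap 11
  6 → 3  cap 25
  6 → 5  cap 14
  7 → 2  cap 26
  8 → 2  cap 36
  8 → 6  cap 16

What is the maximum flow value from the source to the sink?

augment #1: 1→3→0 bottleneck 20, total now 20
augment #2: 1→6→0 bottleneck 11, total now 31
augment #3: 1→3→4→0 bottleneck 5, total now 36
augment #4: 1→6→5→0 bottleneck 10, total now 46
augment #5: 1→6→5→4→0 bottleneck 4, total now 50
augment #6: 1→8→2→5→4→0 bottleneck 10, total now 60

Maximum flow value: 60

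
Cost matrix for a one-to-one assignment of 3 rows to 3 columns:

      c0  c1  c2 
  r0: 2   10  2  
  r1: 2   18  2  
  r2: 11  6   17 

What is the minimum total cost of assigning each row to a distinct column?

Minimum assignment cost: 10

one of 2 optimal assignments: row0→col0 (cost 2), row1→col2 (cost 2), row2→col1 (cost 6)
total = 2 + 2 + 6 = 10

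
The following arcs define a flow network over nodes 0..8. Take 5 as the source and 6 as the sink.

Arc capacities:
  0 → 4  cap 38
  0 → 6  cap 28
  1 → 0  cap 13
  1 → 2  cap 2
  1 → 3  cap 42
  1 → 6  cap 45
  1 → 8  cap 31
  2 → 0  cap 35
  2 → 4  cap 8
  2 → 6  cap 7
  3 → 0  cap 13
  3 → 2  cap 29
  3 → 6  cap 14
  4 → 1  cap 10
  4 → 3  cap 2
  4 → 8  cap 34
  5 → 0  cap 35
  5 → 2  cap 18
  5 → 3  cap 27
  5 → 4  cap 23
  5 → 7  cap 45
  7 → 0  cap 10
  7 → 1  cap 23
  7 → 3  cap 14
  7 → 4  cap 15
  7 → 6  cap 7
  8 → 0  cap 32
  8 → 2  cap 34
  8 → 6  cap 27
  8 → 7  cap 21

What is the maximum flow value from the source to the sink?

Maximum flow value: 116

augment #1: 5→0→6 bottleneck 28, total now 28
augment #2: 5→2→6 bottleneck 7, total now 35
augment #3: 5→3→6 bottleneck 14, total now 49
augment #4: 5→7→6 bottleneck 7, total now 56
augment #5: 5→4→1→6 bottleneck 10, total now 66
augment #6: 5→4→8→6 bottleneck 13, total now 79
augment #7: 5→7→1→6 bottleneck 23, total now 102
augment #8: 5→0→4→8→6 bottleneck 7, total now 109
augment #9: 5→2→4→8→6 bottleneck 7, total now 116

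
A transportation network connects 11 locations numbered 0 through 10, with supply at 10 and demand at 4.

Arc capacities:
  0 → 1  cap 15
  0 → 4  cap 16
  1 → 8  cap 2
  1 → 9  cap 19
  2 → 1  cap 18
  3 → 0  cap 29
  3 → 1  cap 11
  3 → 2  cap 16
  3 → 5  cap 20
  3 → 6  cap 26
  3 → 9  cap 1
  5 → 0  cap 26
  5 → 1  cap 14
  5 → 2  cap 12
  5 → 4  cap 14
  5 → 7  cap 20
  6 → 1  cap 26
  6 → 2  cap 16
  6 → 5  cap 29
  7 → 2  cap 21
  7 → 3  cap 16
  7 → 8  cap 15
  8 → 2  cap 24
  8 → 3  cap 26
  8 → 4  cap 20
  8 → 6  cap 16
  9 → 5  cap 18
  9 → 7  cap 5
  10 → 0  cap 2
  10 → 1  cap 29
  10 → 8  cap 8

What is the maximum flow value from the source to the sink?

Maximum flow value: 31

augment #1: 10→0→4 bottleneck 2, total now 2
augment #2: 10→8→4 bottleneck 8, total now 10
augment #3: 10→1→8→4 bottleneck 2, total now 12
augment #4: 10→1→9→5→4 bottleneck 14, total now 26
augment #5: 10→1→9→5→0→4 bottleneck 4, total now 30
augment #6: 10→1→9→7→8→4 bottleneck 1, total now 31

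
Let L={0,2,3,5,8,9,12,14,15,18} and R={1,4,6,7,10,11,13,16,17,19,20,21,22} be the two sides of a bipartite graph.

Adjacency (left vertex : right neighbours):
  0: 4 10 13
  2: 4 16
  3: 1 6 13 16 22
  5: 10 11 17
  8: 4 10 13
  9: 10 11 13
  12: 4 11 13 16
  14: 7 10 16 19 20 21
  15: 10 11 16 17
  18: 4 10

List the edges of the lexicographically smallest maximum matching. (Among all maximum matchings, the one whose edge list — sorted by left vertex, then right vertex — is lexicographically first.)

Lex-smallest maximum matching: {(0,4), (2,16), (3,1), (5,10), (8,13), (9,11), (14,7), (15,17)}

|M| = 8 (so the lex-smallest maximum matching has 8 edges)
process left vertices in ascending order; for each, take the smallest-labelled available neighbour that still permits 8 edges overall, or leave it unmatched if none does
lex-smallest matching: {0-4, 2-16, 3-1, 5-10, 8-13, 9-11, 14-7, 15-17}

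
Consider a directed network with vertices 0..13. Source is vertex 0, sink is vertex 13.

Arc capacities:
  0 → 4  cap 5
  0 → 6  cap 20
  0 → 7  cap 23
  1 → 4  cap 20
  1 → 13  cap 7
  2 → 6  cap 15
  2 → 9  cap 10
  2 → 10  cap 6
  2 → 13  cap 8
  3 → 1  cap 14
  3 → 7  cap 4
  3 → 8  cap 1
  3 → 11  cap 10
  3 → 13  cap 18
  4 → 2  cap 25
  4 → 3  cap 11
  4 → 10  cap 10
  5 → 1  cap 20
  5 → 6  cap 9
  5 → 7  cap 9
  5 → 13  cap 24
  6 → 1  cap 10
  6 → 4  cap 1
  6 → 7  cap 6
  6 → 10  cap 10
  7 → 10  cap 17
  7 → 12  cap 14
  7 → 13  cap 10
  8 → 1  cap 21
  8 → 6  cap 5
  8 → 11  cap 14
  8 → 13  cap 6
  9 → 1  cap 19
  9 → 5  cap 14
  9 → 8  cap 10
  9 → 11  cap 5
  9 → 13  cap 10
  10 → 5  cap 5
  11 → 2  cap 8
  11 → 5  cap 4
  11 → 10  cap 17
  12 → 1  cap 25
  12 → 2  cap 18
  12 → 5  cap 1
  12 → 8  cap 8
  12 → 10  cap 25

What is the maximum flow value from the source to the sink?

Maximum flow value: 45

augment #1: 0→7→13 bottleneck 10, total now 10
augment #2: 0→4→2→13 bottleneck 5, total now 15
augment #3: 0→6→1→13 bottleneck 7, total now 22
augment #4: 0→6→4→2→13 bottleneck 1, total now 23
augment #5: 0→6→10→5→13 bottleneck 5, total now 28
augment #6: 0→7→12→2→13 bottleneck 2, total now 30
augment #7: 0→7→12→5→13 bottleneck 1, total now 31
augment #8: 0→7→12→8→13 bottleneck 6, total now 37
augment #9: 0→6→1→4→3→13 bottleneck 3, total now 40
augment #10: 0→7→12→2→9→13 bottleneck 4, total now 44
augment #11: 0→6→7→12→2→9→13 bottleneck 1, total now 45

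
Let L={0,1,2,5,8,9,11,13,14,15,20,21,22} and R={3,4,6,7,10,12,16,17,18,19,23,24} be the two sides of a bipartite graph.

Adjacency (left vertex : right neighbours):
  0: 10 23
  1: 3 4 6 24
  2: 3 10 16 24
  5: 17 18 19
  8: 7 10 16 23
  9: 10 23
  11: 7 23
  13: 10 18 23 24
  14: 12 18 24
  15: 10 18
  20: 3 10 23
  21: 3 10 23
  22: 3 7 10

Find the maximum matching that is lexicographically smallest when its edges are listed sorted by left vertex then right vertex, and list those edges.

|M| = 10 (so the lex-smallest maximum matching has 10 edges)
process left vertices in ascending order; for each, take the smallest-labelled available neighbour that still permits 10 edges overall, or leave it unmatched if none does
lex-smallest matching: {0-10, 1-4, 2-3, 5-17, 8-16, 9-23, 11-7, 13-24, 14-12, 15-18}

Lex-smallest maximum matching: {(0,10), (1,4), (2,3), (5,17), (8,16), (9,23), (11,7), (13,24), (14,12), (15,18)}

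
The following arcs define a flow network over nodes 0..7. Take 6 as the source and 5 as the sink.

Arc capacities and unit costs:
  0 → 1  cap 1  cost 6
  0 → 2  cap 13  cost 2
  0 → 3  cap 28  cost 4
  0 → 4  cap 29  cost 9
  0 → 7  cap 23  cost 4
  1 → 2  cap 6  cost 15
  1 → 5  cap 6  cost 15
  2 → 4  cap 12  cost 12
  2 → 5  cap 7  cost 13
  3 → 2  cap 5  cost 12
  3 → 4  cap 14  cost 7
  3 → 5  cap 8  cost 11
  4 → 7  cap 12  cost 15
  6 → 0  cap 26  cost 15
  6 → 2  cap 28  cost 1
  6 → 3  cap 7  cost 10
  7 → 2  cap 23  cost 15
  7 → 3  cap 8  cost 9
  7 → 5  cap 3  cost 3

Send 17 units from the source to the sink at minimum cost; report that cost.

shortest-cost path #1: 6→2→5 push 7 @ unit cost 14 (adds 98)
shortest-cost path #2: 6→3→5 push 7 @ unit cost 21 (adds 147)
shortest-cost path #3: 6→0→7→5 push 3 @ unit cost 22 (adds 66)
total cost = 311

Minimum cost for 17 units: 311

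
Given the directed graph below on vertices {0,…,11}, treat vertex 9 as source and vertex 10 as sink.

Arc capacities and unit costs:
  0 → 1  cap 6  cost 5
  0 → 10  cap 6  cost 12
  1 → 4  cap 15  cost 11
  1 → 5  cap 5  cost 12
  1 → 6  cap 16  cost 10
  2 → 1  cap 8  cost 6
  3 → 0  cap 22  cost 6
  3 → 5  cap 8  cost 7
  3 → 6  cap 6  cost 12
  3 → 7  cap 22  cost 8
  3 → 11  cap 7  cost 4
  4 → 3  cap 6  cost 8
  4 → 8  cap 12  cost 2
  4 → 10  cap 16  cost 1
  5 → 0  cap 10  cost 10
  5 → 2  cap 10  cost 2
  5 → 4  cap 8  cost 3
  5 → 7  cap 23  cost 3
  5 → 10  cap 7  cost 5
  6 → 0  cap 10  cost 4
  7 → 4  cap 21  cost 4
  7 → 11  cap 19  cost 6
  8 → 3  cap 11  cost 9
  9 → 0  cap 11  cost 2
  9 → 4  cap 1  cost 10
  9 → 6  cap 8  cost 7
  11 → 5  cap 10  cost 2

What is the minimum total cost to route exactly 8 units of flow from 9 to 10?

shortest-cost path #1: 9→4→10 push 1 @ unit cost 11 (adds 11)
shortest-cost path #2: 9→0→10 push 6 @ unit cost 14 (adds 84)
shortest-cost path #3: 9→0→1→4→10 push 1 @ unit cost 19 (adds 19)
total cost = 114

Minimum cost for 8 units: 114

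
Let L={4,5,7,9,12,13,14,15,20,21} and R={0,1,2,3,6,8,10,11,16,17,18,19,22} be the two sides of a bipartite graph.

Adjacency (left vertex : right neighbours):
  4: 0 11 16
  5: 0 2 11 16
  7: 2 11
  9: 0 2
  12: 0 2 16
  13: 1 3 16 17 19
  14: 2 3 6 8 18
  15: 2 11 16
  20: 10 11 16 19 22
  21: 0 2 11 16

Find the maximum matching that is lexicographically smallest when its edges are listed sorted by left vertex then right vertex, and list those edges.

Lex-smallest maximum matching: {(4,0), (5,2), (7,11), (12,16), (13,1), (14,3), (20,10)}

|M| = 7 (so the lex-smallest maximum matching has 7 edges)
process left vertices in ascending order; for each, take the smallest-labelled available neighbour that still permits 7 edges overall, or leave it unmatched if none does
lex-smallest matching: {4-0, 5-2, 7-11, 12-16, 13-1, 14-3, 20-10}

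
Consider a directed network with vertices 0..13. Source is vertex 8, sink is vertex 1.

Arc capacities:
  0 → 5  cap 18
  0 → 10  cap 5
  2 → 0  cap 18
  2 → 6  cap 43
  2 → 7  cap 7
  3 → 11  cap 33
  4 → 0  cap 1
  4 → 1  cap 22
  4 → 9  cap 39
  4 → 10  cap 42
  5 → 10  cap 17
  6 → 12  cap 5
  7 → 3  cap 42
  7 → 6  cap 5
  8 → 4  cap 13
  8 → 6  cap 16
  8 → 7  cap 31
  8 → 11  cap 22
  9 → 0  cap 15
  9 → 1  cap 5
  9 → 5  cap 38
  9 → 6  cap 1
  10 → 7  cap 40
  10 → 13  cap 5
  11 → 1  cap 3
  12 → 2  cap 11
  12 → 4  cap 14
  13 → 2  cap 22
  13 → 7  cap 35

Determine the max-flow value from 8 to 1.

augment #1: 8→4→1 bottleneck 13, total now 13
augment #2: 8→11→1 bottleneck 3, total now 16
augment #3: 8→6→12→4→1 bottleneck 5, total now 21

Maximum flow value: 21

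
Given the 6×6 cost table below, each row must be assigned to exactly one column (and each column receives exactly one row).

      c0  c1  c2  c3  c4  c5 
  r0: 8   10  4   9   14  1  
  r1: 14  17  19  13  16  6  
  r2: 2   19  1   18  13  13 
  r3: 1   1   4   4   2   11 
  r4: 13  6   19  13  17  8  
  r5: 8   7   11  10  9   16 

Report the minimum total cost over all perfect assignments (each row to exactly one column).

Minimum assignment cost: 30

optimal assignment: row0→col2 (cost 4), row1→col5 (cost 6), row2→col0 (cost 2), row3→col4 (cost 2), row4→col1 (cost 6), row5→col3 (cost 10)
total = 4 + 6 + 2 + 2 + 6 + 10 = 30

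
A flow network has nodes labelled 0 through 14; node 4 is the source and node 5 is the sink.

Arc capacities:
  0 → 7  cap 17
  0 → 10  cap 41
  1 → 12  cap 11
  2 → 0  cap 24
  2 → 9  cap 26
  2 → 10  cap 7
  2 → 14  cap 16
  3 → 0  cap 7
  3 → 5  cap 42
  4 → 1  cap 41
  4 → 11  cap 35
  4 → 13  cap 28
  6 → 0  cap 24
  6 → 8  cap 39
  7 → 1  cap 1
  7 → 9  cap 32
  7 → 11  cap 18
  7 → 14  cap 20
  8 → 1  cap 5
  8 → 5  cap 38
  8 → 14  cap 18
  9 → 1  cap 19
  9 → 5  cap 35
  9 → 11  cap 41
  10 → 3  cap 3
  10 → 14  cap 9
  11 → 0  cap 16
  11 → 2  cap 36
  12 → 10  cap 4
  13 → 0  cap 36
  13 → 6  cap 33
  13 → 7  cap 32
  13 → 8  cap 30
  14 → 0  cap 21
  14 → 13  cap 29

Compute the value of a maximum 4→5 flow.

Maximum flow value: 67

augment #1: 4→13→8→5 bottleneck 28, total now 28
augment #2: 4→11→2→9→5 bottleneck 26, total now 54
augment #3: 4→1→12→10→3→5 bottleneck 3, total now 57
augment #4: 4→11→0→7→9→5 bottleneck 9, total now 66
augment #5: 4→1→12→10→14→13→8→5 bottleneck 1, total now 67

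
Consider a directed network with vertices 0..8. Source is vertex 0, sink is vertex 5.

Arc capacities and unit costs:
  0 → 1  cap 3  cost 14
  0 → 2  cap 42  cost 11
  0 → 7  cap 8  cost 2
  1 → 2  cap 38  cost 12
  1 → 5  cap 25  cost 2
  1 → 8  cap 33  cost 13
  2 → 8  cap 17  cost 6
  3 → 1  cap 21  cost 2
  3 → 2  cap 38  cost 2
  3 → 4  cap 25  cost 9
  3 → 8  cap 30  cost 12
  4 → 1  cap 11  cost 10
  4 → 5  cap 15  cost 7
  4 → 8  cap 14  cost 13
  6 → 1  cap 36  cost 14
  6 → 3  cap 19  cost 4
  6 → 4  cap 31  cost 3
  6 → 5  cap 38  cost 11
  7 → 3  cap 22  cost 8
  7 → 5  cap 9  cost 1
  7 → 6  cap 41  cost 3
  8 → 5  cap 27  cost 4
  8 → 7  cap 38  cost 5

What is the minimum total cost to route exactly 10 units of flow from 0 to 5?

Minimum cost for 10 units: 56

shortest-cost path #1: 0→7→5 push 8 @ unit cost 3 (adds 24)
shortest-cost path #2: 0→1→5 push 2 @ unit cost 16 (adds 32)
total cost = 56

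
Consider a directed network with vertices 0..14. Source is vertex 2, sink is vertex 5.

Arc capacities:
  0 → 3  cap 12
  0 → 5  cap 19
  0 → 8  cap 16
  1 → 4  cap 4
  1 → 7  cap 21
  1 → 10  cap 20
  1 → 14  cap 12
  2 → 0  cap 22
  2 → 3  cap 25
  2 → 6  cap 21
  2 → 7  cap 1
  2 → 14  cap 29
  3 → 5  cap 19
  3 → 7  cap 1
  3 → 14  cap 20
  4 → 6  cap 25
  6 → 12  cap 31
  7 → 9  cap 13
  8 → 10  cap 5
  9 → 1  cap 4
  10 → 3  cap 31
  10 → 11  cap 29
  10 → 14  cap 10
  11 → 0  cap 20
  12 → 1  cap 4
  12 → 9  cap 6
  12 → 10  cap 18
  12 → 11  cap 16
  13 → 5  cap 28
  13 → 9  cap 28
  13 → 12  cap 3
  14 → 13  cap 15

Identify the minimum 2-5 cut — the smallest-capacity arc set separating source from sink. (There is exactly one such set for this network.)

augment #1: 2→0→5 push 19
augment #2: 2→3→5 push 19
augment #3: 2→14→13→5 push 15
max flow = 53; residual-reachable set from 2 gives S-side
cut edges (S→T): {(0,5), (3,5), (14,13)} total cap 53

Min-cut arcs: {(0,5), (3,5), (14,13)} (total capacity 53)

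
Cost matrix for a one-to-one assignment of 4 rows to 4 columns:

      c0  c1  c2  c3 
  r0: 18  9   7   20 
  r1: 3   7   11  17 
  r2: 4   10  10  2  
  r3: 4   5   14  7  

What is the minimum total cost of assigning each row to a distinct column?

optimal assignment: row0→col2 (cost 7), row1→col0 (cost 3), row2→col3 (cost 2), row3→col1 (cost 5)
total = 7 + 3 + 2 + 5 = 17

Minimum assignment cost: 17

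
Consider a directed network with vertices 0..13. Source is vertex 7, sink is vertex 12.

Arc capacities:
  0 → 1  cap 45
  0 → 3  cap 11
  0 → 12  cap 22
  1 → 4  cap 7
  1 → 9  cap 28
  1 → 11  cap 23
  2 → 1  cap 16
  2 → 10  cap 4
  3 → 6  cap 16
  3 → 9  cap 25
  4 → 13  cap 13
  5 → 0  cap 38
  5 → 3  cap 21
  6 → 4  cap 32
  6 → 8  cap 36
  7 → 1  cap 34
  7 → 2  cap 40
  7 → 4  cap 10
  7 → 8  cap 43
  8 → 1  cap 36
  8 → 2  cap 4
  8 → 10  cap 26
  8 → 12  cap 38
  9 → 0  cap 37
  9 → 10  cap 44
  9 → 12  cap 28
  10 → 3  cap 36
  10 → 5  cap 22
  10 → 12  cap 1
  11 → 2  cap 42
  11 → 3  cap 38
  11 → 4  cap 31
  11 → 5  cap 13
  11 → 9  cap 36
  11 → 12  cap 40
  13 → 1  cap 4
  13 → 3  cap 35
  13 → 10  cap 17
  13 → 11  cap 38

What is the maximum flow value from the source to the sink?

augment #1: 7→8→12 bottleneck 38, total now 38
augment #2: 7→1→9→12 bottleneck 28, total now 66
augment #3: 7→1→11→12 bottleneck 6, total now 72
augment #4: 7→2→10→12 bottleneck 1, total now 73
augment #5: 7→2→1→11→12 bottleneck 16, total now 89
augment #6: 7→4→13→11→12 bottleneck 10, total now 99
augment #7: 7→8→1→11→12 bottleneck 1, total now 100
augment #8: 7→2→10→5→0→12 bottleneck 3, total now 103
augment #9: 7→8→10→5→0→12 bottleneck 4, total now 107

Maximum flow value: 107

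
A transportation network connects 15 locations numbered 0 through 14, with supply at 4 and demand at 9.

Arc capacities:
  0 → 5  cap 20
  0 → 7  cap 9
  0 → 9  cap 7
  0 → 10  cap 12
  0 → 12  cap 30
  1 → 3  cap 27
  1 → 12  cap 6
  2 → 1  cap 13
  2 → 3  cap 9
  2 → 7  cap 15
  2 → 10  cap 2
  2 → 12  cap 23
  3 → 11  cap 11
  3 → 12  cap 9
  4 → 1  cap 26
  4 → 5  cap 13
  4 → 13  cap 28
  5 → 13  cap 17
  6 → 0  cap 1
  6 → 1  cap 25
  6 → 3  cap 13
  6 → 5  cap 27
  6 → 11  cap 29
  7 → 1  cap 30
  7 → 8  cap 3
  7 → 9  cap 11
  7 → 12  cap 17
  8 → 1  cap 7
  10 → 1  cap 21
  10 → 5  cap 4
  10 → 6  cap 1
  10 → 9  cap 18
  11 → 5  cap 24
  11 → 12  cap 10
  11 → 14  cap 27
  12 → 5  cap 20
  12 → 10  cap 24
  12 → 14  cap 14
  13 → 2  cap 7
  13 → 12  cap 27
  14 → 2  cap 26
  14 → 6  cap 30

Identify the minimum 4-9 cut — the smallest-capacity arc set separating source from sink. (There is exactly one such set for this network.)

Min-cut arcs: {(6,0), (7,9), (10,9)} (total capacity 30)

augment #1: 4→1→12→10→9 push 6
augment #2: 4→13→2→7→9 push 7
augment #3: 4→13→12→10→9 push 12
augment #4: 4→13→12→10→6→0→9 push 1
augment #5: 4→13→12→14→2→7→9 push 4
max flow = 30; residual-reachable set from 4 gives S-side
cut edges (S→T): {(6,0), (7,9), (10,9)} total cap 30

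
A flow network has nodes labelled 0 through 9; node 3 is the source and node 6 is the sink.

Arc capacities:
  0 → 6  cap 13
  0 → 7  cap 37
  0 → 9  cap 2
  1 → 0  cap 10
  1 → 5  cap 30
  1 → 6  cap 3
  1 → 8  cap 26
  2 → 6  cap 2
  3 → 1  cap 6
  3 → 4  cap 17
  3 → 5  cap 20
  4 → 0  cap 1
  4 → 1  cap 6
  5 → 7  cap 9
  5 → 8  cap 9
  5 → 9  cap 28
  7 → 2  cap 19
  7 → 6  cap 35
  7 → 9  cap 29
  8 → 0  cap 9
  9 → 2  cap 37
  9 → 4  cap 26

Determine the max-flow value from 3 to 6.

Maximum flow value: 33

augment #1: 3→1→6 bottleneck 3, total now 3
augment #2: 3→1→0→6 bottleneck 3, total now 6
augment #3: 3→4→0→6 bottleneck 1, total now 7
augment #4: 3→5→7→6 bottleneck 9, total now 16
augment #5: 3→4→1→0→6 bottleneck 6, total now 22
augment #6: 3→5→8→0→6 bottleneck 3, total now 25
augment #7: 3→5→9→2→6 bottleneck 2, total now 27
augment #8: 3→5→8→0→7→6 bottleneck 6, total now 33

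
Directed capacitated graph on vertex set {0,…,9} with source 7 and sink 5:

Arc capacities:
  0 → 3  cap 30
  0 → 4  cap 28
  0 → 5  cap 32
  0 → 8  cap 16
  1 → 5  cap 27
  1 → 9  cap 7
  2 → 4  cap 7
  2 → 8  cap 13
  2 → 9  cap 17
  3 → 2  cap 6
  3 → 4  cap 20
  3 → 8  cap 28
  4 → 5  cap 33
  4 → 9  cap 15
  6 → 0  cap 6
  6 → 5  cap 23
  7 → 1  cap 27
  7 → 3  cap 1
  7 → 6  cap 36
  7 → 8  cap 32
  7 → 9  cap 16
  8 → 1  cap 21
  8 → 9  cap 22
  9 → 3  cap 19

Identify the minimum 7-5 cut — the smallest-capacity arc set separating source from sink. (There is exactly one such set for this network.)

Min-cut arcs: {(1,5), (6,0), (6,5), (7,3), (9,3)} (total capacity 76)

augment #1: 7→1→5 push 27
augment #2: 7→6→5 push 23
augment #3: 7→3→4→5 push 1
augment #4: 7→6→0→5 push 6
augment #5: 7→9→3→4→5 push 16
augment #6: 7→8→9→3→4→5 push 3
max flow = 76; residual-reachable set from 7 gives S-side
cut edges (S→T): {(1,5), (6,0), (6,5), (7,3), (9,3)} total cap 76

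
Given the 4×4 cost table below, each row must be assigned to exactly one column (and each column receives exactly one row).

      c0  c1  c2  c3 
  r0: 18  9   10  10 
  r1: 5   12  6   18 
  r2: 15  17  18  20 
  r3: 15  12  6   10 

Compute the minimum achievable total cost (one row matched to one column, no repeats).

Minimum assignment cost: 38

optimal assignment: row0→col3 (cost 10), row1→col0 (cost 5), row2→col1 (cost 17), row3→col2 (cost 6)
total = 10 + 5 + 17 + 6 = 38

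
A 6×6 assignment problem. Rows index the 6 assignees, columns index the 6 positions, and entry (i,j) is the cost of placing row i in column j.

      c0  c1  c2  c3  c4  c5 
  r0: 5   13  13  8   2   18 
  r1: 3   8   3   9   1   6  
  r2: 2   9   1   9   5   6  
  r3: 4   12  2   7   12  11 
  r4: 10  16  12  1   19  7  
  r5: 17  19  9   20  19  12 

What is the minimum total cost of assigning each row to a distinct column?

optimal assignment: row0→col4 (cost 2), row1→col1 (cost 8), row2→col0 (cost 2), row3→col2 (cost 2), row4→col3 (cost 1), row5→col5 (cost 12)
total = 2 + 8 + 2 + 2 + 1 + 12 = 27

Minimum assignment cost: 27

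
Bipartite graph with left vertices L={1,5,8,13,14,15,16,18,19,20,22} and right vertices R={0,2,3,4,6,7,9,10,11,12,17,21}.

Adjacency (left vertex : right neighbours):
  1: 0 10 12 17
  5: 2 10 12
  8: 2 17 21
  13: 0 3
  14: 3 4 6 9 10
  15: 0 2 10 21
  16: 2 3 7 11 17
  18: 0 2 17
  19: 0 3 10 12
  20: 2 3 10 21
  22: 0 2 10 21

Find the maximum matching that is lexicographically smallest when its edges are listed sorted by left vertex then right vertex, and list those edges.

|M| = 9 (so the lex-smallest maximum matching has 9 edges)
process left vertices in ascending order; for each, take the smallest-labelled available neighbour that still permits 9 edges overall, or leave it unmatched if none does
lex-smallest matching: {1-0, 5-2, 8-17, 13-3, 14-4, 15-10, 16-7, 19-12, 20-21}

Lex-smallest maximum matching: {(1,0), (5,2), (8,17), (13,3), (14,4), (15,10), (16,7), (19,12), (20,21)}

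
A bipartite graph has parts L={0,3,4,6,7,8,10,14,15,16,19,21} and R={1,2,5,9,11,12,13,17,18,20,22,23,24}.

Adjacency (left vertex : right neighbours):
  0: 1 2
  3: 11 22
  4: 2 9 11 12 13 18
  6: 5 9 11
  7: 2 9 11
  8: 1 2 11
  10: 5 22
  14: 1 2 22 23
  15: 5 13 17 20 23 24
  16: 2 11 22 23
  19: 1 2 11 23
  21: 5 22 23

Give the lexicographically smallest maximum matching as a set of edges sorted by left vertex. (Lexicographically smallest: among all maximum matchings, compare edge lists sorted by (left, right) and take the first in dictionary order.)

Lex-smallest maximum matching: {(0,1), (3,11), (4,12), (6,5), (7,9), (8,2), (10,22), (14,23), (15,13)}

|M| = 9 (so the lex-smallest maximum matching has 9 edges)
process left vertices in ascending order; for each, take the smallest-labelled available neighbour that still permits 9 edges overall, or leave it unmatched if none does
lex-smallest matching: {0-1, 3-11, 4-12, 6-5, 7-9, 8-2, 10-22, 14-23, 15-13}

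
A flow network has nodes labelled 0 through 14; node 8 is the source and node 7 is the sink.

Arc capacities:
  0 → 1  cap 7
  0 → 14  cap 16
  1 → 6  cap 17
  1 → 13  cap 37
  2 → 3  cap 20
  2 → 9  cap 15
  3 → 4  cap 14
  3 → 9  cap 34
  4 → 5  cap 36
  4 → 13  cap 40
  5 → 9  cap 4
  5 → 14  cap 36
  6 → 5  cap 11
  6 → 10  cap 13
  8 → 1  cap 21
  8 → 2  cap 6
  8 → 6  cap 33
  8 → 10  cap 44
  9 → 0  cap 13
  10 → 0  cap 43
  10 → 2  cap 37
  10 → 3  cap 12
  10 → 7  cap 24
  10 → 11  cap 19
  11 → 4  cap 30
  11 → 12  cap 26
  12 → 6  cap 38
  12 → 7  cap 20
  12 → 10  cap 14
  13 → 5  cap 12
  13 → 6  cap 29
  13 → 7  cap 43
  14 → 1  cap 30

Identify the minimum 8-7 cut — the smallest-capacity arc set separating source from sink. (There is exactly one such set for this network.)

Min-cut arcs: {(10,7), (10,11), (13,7)} (total capacity 86)

augment #1: 8→10→7 push 24
augment #2: 8→1→13→7 push 21
augment #3: 8→10→11→12→7 push 19
augment #4: 8→2→3→4→13→7 push 6
augment #5: 8→10→0→1→13→7 push 1
augment #6: 8→6→5→14→1→13→7 push 11
augment #7: 8→6→10→0→1→13→7 push 4
max flow = 86; residual-reachable set from 8 gives S-side
cut edges (S→T): {(10,7), (10,11), (13,7)} total cap 86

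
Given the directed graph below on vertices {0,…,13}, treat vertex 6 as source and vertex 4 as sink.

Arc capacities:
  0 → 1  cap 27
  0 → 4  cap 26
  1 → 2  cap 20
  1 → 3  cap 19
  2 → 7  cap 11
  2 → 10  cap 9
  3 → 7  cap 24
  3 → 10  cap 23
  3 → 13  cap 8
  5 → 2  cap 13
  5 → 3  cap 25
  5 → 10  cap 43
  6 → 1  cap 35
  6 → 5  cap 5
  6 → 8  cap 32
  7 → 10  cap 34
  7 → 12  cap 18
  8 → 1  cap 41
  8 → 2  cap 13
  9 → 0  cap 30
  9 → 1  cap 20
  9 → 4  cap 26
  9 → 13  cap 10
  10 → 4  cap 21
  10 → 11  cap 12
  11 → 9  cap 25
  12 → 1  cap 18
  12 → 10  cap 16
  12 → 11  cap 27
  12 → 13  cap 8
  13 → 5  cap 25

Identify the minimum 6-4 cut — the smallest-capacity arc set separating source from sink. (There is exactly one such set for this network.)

augment #1: 6→5→10→4 push 5
augment #2: 6→1→2→10→4 push 9
augment #3: 6→1→3→10→4 push 7
augment #4: 6→1→3→10→11→9→4 push 12
augment #5: 6→1→2→7→12→11→9→4 push 7
augment #6: 6→8→2→7→12→11→9→4 push 4
max flow = 44; residual-reachable set from 6 gives S-side
cut edges (S→T): {(1,3), (2,7), (2,10), (6,5)} total cap 44

Min-cut arcs: {(1,3), (2,7), (2,10), (6,5)} (total capacity 44)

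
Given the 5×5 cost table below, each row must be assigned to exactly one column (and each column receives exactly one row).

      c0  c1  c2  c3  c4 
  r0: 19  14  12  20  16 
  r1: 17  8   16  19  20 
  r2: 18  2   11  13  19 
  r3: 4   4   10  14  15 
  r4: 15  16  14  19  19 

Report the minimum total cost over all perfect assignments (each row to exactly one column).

one of 2 optimal assignments: row0→col4 (cost 16), row1→col1 (cost 8), row2→col3 (cost 13), row3→col0 (cost 4), row4→col2 (cost 14)
total = 16 + 8 + 13 + 4 + 14 = 55

Minimum assignment cost: 55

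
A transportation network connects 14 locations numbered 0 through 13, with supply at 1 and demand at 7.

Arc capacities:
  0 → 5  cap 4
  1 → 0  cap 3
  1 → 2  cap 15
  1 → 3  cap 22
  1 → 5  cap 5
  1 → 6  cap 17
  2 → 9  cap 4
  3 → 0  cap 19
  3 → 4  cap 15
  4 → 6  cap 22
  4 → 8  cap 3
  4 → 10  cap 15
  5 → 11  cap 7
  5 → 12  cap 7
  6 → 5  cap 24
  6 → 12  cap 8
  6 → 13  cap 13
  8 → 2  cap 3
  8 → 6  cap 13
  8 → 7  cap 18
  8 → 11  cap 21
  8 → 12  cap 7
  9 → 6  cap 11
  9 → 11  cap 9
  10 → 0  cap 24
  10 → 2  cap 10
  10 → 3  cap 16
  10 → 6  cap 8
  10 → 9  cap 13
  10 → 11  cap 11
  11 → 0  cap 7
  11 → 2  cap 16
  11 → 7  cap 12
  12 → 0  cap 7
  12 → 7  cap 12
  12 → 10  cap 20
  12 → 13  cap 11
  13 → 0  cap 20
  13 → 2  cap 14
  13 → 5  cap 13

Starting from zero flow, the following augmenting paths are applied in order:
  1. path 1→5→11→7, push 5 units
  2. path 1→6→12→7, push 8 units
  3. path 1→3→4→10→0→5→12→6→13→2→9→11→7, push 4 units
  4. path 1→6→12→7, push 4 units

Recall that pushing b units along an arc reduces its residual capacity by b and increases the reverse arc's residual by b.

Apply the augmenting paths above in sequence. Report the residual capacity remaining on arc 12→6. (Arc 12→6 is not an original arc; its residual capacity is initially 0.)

after path 1 (1→5→11→7, push 5): res(12,6)=0
after path 2 (1→6→12→7, push 8): res(12,6)=8
after path 3 (1→3→4→10→0→5→12→6→13→2→9→11→7, push 4): res(12,6)=4
after path 4 (1→6→12→7, push 4): res(12,6)=8

Residual capacity of (12,6): 8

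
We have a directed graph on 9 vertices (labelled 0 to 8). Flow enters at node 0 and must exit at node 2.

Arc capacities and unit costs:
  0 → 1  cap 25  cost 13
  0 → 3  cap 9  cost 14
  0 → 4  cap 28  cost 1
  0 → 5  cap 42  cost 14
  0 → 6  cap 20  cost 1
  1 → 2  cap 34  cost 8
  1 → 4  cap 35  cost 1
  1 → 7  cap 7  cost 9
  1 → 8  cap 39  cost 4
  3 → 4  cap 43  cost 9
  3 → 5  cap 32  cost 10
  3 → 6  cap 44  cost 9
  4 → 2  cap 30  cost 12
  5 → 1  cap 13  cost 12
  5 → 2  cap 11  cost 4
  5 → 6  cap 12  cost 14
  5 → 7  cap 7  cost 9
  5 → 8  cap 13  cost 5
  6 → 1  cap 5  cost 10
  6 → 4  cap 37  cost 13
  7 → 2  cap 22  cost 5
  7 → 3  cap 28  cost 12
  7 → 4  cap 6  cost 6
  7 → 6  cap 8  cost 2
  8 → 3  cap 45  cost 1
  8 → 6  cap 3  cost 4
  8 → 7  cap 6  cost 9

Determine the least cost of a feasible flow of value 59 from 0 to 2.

shortest-cost path #1: 0→4→2 push 28 @ unit cost 13 (adds 364)
shortest-cost path #2: 0→5→2 push 11 @ unit cost 18 (adds 198)
shortest-cost path #3: 0→6→1→2 push 5 @ unit cost 19 (adds 95)
shortest-cost path #4: 0→1→2 push 15 @ unit cost 21 (adds 315)
total cost = 972

Minimum cost for 59 units: 972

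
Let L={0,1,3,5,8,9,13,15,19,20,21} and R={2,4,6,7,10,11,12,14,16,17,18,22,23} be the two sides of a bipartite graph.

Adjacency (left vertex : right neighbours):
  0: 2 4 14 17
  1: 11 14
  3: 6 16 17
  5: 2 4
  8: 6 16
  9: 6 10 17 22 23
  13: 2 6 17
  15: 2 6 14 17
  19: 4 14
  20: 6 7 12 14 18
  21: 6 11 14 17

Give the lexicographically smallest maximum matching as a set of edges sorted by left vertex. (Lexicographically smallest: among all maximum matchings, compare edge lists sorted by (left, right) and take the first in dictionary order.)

|M| = 9 (so the lex-smallest maximum matching has 9 edges)
process left vertices in ascending order; for each, take the smallest-labelled available neighbour that still permits 9 edges overall, or leave it unmatched if none does
lex-smallest matching: {0-2, 1-11, 3-6, 5-4, 8-16, 9-10, 13-17, 15-14, 20-7}

Lex-smallest maximum matching: {(0,2), (1,11), (3,6), (5,4), (8,16), (9,10), (13,17), (15,14), (20,7)}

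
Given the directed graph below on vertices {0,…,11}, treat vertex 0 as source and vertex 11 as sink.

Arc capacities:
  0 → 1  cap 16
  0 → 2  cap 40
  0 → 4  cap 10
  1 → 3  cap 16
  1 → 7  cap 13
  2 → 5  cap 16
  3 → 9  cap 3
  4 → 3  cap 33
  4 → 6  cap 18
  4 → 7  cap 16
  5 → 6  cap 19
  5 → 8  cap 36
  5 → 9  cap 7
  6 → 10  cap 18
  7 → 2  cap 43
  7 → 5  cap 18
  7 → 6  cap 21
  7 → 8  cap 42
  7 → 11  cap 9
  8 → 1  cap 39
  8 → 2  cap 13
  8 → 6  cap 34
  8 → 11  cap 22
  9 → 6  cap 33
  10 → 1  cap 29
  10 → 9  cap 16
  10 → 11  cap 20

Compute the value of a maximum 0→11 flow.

augment #1: 0→1→7→11 bottleneck 9, total now 9
augment #2: 0→1→7→8→11 bottleneck 4, total now 13
augment #3: 0→2→5→8→11 bottleneck 16, total now 29
augment #4: 0→4→6→10→11 bottleneck 10, total now 39
augment #5: 0→1→3→9→6→10→11 bottleneck 3, total now 42

Maximum flow value: 42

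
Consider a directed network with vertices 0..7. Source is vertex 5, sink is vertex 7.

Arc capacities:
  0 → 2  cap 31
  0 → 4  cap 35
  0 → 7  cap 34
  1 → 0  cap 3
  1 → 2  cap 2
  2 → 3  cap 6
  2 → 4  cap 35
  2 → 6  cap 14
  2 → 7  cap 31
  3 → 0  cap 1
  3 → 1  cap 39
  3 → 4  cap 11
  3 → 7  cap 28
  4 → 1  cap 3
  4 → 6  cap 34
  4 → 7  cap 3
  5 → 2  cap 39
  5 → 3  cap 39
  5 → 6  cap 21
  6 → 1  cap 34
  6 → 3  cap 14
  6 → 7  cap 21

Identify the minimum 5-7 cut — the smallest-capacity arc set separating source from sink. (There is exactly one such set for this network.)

Min-cut arcs: {(1,0), (2,7), (3,0), (3,7), (4,7), (6,7)} (total capacity 87)

augment #1: 5→2→7 push 31
augment #2: 5→3→7 push 28
augment #3: 5→6→7 push 21
augment #4: 5→2→4→7 push 3
augment #5: 5→3→0→7 push 1
augment #6: 5→3→1→0→7 push 3
max flow = 87; residual-reachable set from 5 gives S-side
cut edges (S→T): {(1,0), (2,7), (3,0), (3,7), (4,7), (6,7)} total cap 87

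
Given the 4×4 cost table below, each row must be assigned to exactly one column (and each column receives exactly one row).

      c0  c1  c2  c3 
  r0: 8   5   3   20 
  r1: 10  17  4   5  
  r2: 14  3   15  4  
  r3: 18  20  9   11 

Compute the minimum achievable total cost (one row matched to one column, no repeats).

Minimum assignment cost: 25

optimal assignment: row0→col0 (cost 8), row1→col3 (cost 5), row2→col1 (cost 3), row3→col2 (cost 9)
total = 8 + 5 + 3 + 9 = 25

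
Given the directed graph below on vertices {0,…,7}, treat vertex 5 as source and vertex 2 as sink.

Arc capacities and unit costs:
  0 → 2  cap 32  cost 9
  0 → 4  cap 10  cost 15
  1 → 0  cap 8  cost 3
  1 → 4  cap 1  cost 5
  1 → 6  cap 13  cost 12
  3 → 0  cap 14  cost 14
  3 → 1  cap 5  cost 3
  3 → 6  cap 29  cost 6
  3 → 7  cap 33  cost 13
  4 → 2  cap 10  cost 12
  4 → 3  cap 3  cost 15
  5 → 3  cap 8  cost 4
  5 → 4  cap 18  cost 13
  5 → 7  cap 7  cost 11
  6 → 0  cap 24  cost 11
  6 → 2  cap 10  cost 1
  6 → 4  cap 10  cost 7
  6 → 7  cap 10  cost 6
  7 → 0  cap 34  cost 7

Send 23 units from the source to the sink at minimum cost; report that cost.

Minimum cost for 23 units: 473

shortest-cost path #1: 5→3→6→2 push 8 @ unit cost 11 (adds 88)
shortest-cost path #2: 5→4→2 push 10 @ unit cost 25 (adds 250)
shortest-cost path #3: 5→7→0→2 push 5 @ unit cost 27 (adds 135)
total cost = 473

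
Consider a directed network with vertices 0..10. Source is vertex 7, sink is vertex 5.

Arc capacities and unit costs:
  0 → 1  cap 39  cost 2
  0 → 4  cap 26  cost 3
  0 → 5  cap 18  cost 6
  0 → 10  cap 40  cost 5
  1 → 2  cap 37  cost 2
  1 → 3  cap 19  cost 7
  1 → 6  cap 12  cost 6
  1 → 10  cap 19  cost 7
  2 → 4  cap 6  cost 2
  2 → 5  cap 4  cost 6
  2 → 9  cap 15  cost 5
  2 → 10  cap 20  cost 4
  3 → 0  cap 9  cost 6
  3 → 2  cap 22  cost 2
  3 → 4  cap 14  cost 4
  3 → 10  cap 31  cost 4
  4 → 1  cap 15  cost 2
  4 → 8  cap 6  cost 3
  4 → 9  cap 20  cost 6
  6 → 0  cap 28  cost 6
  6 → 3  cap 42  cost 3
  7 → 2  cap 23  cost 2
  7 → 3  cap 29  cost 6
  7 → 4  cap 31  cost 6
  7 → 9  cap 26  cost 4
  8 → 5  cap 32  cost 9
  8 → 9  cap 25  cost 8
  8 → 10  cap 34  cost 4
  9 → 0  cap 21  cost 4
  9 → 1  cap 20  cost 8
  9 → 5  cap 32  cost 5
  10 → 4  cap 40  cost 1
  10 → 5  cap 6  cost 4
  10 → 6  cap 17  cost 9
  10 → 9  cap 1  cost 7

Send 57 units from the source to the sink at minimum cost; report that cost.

Minimum cost for 57 units: 655

shortest-cost path #1: 7→2→5 push 4 @ unit cost 8 (adds 32)
shortest-cost path #2: 7→9→5 push 26 @ unit cost 9 (adds 234)
shortest-cost path #3: 7→2→10→5 push 6 @ unit cost 10 (adds 60)
shortest-cost path #4: 7→2→9→5 push 6 @ unit cost 12 (adds 72)
shortest-cost path #5: 7→2→4→8→5 push 6 @ unit cost 16 (adds 96)
shortest-cost path #6: 7→2→9→0→5 push 1 @ unit cost 17 (adds 17)
shortest-cost path #7: 7→3→0→5 push 8 @ unit cost 18 (adds 144)
total cost = 655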